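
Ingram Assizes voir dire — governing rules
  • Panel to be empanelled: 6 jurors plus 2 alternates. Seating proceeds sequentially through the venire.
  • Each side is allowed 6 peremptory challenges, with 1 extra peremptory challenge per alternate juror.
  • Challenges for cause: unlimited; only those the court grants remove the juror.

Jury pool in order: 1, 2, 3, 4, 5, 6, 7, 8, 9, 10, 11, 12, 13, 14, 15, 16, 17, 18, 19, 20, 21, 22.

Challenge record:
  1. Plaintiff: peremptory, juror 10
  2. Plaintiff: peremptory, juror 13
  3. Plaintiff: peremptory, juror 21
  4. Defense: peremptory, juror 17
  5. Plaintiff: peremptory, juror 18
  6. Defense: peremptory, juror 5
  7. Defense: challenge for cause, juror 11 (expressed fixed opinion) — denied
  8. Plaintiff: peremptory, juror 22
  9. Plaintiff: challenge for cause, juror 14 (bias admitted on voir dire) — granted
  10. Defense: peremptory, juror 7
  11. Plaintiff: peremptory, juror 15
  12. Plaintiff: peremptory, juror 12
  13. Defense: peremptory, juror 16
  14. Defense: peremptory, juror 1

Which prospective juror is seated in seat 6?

9

Removed: #1, #5, #7, #10, #12, #13, #14, #15, #16, #17, #18, #21, #22. (#11 stays — for-cause denied.)
Seating in order: seats 1–6 → #2, #3, #4, #6, #8, #9; alternates → #11, #19.
So seat 6 is #9.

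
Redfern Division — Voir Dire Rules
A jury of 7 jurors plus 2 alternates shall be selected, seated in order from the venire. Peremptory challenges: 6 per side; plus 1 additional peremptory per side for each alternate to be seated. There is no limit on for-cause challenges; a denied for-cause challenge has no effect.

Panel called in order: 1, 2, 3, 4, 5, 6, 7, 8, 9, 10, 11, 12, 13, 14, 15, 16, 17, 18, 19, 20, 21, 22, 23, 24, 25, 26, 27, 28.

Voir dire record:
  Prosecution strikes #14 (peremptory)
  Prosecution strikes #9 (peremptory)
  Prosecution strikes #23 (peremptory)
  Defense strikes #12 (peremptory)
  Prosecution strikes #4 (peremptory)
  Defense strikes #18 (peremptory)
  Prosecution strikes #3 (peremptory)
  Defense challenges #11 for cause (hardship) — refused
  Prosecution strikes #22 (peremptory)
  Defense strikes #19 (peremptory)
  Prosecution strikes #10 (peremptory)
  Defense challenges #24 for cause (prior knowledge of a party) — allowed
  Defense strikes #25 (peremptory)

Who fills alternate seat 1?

13

Removed: #3, #4, #9, #10, #12, #14, #18, #19, #22, #23, #24, #25. (#11 stays — for-cause denied.)
Seating in order: seats 1–7 → #1, #2, #5, #6, #7, #8, #11; alternates → #13, #15.
So alternate 1 is #13.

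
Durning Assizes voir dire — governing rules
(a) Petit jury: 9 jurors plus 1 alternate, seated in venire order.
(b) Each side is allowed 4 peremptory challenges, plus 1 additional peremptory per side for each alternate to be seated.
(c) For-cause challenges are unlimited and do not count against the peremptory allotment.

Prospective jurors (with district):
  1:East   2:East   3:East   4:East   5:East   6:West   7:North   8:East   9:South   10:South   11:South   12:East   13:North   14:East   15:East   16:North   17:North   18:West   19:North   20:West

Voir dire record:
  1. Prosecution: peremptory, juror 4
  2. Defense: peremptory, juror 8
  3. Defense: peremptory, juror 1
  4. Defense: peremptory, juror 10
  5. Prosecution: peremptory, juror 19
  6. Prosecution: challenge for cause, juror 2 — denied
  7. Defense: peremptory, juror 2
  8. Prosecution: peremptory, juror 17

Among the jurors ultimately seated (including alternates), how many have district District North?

Removed: #1, #2, #4, #8, #10, #17, #19.
Seated (10 incl. alternates): #3, #5, #6, #7, #9, #11, #12, #13, #14, #15.
Of those, in District North: #7, #13 → 2.

2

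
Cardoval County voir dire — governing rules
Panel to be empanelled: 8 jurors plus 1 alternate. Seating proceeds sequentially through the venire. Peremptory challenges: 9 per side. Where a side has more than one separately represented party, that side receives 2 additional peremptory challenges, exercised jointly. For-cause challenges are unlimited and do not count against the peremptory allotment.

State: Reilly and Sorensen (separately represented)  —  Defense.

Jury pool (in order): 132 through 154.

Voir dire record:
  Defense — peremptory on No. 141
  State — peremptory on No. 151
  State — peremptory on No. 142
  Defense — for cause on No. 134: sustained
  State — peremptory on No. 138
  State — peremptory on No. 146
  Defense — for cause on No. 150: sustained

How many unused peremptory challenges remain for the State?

7

State allotment: 9 base + 2 multi-party = 11.
State peremptories used: #151, #142, #138, #146 — 4.
Remaining: 11 − 4 = 7.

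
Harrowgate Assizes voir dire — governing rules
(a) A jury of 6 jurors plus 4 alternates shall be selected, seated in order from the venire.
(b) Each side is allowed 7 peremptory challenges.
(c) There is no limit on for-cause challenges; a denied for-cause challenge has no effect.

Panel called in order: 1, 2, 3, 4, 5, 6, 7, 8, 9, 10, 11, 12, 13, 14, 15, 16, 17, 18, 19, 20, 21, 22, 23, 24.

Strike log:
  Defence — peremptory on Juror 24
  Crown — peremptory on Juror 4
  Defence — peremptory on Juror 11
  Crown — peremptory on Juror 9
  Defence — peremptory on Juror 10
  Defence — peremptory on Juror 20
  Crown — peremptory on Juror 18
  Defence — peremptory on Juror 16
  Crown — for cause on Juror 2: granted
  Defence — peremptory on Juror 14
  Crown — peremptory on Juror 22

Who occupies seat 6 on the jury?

Removed: #2, #4, #9, #10, #11, #14, #16, #18, #20, #22, #24.
Seating in order: seats 1–6 → #1, #3, #5, #6, #7, #8; alternates → #12, #13, #15, #17.
So seat 6 is #8.

8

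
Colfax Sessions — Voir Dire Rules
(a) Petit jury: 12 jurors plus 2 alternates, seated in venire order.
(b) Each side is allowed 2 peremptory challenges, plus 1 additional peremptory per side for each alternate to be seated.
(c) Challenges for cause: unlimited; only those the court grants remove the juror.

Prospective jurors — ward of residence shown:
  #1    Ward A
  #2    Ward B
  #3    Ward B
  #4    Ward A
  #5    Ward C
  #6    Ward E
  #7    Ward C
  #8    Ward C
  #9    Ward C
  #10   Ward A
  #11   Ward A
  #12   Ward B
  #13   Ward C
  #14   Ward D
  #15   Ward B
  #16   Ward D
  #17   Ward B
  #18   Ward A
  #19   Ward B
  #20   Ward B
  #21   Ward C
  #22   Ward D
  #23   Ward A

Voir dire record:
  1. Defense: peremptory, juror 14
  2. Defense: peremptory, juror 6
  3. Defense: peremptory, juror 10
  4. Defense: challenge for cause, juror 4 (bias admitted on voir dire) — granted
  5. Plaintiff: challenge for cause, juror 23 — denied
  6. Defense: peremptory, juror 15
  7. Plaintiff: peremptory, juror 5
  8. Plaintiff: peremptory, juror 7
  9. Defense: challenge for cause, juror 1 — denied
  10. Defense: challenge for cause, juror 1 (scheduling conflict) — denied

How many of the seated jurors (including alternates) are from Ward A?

3

Removed: #4, #5, #6, #7, #10, #14, #15.
Seated (14 incl. alternates): #1, #2, #3, #8, #9, #11, #12, #13, #16, #17, #18, #19, #20, #21.
Of those, in Ward A: #1, #11, #18 → 3.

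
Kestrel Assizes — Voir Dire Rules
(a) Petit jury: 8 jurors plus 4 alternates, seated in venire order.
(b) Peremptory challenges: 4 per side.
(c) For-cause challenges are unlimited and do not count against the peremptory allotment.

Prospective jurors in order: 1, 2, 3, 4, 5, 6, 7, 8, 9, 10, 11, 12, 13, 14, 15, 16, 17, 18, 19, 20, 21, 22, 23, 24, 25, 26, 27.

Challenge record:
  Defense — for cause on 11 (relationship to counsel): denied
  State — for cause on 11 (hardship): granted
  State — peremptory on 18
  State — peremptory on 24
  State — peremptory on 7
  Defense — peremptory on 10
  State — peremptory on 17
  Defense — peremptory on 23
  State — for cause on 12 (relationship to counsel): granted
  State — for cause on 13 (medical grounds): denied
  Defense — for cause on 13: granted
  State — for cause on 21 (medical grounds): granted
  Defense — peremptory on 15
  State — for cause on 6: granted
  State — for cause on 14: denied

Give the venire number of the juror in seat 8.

Removed: #6, #7, #10, #11, #12, #13, #15, #17, #18, #21, #23, #24. (#14 stays — for-cause denied.)
Filling seats in venire order through position 8: #1, #2, #3, #4, #5, #8, #9, #14.
So seat 8 is #14.

14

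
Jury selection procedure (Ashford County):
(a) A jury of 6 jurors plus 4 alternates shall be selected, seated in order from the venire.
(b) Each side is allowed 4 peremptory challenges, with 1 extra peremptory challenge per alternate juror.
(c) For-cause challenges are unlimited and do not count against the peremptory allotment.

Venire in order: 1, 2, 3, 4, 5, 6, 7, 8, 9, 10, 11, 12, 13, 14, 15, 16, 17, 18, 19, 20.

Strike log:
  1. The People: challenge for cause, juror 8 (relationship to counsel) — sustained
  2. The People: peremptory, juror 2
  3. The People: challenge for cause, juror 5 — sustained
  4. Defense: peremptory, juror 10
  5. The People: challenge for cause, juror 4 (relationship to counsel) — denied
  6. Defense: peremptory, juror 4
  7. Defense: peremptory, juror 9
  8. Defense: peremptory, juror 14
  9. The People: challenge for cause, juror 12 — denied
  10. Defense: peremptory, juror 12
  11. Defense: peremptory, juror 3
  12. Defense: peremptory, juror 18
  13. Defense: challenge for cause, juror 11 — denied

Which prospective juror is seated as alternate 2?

17

Removed: #2, #3, #4, #5, #8, #9, #10, #12, #14, #18. (#11 stays — for-cause denied.)
Filling seats in venire order through position 8: #1, #6, #7, #11, #13, #15, #16, #17.
So alternate 2 is #17.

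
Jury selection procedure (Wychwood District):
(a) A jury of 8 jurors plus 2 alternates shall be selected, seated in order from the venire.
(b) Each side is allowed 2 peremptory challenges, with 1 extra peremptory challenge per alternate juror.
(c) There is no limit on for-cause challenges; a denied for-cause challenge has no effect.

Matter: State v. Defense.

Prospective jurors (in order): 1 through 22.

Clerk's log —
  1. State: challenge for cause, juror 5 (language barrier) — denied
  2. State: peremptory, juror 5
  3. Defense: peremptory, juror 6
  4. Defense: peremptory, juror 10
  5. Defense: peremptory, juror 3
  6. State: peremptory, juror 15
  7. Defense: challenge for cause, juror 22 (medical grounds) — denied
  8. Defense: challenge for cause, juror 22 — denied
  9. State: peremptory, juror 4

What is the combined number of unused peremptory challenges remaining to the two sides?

2

State allotment: 2 base + 1 × 2 alternates = 4. Defense allotment: 2 base + 1 × 2 alternates = 4.
State peremptories used: #5, #15, #4 — 3 (the for-cause on #5 doesn't count).
Defense peremptories used: #6, #10, #3 — 3 (for-cause on #22, #22 don't count).
Remaining: (4 − 3) + (4 − 3) = 2.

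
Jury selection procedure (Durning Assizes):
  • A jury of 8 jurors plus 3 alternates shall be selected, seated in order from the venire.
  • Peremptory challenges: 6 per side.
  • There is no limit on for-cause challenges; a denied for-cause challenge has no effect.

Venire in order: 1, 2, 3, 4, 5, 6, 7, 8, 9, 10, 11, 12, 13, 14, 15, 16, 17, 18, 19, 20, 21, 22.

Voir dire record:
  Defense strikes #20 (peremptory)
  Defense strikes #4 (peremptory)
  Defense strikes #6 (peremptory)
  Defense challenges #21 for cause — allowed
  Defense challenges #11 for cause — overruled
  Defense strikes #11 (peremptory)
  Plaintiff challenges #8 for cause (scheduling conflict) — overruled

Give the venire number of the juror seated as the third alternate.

Removed: #4, #6, #11, #20, #21. (#8 stays — for-cause denied.)
Seating in order: seats 1–8 → #1, #2, #3, #5, #7, #8, #9, #10; alternates → #12, #13, #14.
So alternate 3 is #14.

14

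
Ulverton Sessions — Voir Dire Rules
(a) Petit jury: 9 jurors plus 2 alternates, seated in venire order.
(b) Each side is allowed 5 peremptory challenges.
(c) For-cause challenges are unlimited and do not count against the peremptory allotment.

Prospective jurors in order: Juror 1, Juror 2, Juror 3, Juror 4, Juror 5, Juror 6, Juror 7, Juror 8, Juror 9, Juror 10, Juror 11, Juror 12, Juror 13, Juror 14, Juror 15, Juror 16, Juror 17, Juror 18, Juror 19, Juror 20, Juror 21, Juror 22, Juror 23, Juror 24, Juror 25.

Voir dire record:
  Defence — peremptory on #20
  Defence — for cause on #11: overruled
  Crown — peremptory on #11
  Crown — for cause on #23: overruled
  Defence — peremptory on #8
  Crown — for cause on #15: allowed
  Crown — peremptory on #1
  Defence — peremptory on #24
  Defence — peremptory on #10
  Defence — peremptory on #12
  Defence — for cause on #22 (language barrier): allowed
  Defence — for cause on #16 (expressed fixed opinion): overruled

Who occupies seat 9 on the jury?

Removed: #1, #8, #10, #11, #12, #15, #20, #22, #24. (#16, #23 stay — for-cause denied.)
Filling seats in venire order through position 9: #2, #3, #4, #5, #6, #7, #9, #13, #14.
So seat 9 is #14.

14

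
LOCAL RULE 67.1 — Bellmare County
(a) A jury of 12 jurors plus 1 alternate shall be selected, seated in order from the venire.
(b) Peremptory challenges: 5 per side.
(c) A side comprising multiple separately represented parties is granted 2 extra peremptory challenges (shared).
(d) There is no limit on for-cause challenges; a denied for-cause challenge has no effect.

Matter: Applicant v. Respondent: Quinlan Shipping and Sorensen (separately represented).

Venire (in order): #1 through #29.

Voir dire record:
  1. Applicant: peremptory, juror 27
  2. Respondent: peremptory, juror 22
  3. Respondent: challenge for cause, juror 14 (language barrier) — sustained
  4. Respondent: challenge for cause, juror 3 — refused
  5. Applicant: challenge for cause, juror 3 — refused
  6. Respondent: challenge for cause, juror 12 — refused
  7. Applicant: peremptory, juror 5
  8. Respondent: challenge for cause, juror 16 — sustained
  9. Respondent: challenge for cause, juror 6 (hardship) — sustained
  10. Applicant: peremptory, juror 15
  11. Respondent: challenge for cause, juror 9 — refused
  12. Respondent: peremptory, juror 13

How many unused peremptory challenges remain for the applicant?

2

Applicant allotment: 5.
Applicant peremptories used: #27, #5, #15 — 3 (the for-cause on #3 doesn't count).
Remaining: 5 − 3 = 2.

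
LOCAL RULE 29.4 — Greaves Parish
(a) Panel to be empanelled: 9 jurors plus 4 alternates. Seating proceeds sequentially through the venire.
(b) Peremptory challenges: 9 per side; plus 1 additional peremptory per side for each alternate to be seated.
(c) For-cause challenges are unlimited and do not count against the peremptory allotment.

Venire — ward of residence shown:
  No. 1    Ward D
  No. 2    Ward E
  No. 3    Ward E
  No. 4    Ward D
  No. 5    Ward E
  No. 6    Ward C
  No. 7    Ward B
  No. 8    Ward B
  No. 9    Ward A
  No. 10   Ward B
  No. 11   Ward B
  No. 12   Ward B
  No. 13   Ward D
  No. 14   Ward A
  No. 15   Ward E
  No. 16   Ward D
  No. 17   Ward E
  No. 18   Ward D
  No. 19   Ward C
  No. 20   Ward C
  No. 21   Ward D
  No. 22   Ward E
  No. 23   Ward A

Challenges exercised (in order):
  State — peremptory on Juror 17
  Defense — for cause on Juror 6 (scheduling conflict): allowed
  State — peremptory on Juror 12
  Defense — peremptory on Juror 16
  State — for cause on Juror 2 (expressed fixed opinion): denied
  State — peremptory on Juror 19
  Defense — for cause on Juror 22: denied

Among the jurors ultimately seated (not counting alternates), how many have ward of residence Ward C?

0

Removed: #6, #12, #16, #17, #19.
Seated jurors 1–9: #1, #2, #3, #4, #5, #7, #8, #9, #10 (alternates #11, #13, #14, #15 not counted).
None of those are in Ward C → 0.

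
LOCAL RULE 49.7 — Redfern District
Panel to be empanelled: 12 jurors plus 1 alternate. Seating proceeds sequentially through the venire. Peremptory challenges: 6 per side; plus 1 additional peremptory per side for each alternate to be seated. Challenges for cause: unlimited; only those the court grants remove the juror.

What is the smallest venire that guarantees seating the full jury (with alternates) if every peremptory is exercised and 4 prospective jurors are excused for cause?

Seats to fill: 12 + 1 alternates = 13.
Peremptories: 6 + 1×1 = 7 per side × 2 sides = 14.
For-cause removals: 4.
Minimum venire: 13 + 14 + 4 = 31.

31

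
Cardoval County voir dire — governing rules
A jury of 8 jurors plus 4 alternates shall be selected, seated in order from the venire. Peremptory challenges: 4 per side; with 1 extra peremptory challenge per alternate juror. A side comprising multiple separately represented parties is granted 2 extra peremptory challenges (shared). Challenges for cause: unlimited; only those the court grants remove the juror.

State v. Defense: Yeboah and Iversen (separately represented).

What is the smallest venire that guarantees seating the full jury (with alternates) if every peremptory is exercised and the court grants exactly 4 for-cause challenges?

Seats to fill: 8 + 4 alternates = 12.
Peremptories — State: 4 + 1×4 = 8; Defense: 4 + 1×4 + 2 = 10; total 18.
For-cause removals: 4.
Minimum venire: 12 + 18 + 4 = 34.

34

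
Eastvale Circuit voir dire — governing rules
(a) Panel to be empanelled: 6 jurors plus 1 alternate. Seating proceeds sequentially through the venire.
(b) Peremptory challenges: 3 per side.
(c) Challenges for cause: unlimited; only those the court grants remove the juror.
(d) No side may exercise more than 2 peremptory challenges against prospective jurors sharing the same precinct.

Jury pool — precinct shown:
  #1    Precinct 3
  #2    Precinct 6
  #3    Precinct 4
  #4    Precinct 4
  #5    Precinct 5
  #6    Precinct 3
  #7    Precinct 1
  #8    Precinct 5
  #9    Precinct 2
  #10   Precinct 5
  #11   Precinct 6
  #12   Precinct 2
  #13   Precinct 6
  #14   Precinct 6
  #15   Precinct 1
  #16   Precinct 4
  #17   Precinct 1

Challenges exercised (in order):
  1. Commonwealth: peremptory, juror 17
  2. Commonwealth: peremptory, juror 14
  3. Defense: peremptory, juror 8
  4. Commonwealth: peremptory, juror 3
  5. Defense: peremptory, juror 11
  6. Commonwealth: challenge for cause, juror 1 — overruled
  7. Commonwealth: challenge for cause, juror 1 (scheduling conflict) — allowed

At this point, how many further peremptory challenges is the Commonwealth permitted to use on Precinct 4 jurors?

Commonwealth peremptories so far: #17, #14, #3 — 3 of 3 used, 0 left overall.
Against Precinct 4: #3 — 1 used; per-precinct cap 2 leaves 1.
Binding limit: min(0, 1) = 0.

0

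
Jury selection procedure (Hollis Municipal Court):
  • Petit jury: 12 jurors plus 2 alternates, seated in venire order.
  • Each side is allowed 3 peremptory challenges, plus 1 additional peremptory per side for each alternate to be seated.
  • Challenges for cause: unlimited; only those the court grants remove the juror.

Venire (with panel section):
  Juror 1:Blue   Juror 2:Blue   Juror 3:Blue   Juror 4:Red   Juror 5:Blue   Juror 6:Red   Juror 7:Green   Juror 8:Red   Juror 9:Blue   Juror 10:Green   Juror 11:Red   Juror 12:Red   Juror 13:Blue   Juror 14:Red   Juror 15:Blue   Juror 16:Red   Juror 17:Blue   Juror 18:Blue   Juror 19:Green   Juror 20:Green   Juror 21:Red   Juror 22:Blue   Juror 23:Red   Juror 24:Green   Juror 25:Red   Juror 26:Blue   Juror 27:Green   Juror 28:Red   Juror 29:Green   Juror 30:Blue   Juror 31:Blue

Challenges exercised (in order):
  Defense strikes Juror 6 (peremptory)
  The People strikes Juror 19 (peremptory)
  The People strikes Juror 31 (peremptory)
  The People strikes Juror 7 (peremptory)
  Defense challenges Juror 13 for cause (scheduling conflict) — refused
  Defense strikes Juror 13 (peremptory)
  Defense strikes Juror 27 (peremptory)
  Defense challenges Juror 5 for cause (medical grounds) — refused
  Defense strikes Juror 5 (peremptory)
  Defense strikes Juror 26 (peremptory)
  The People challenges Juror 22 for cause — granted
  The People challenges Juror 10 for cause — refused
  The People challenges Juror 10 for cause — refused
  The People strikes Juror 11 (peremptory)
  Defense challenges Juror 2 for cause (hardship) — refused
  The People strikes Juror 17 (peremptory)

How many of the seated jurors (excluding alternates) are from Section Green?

1

Removed: #5, #6, #7, #11, #13, #17, #19, #22, #26, #27, #31.
Seated jurors 1–12: #1, #2, #3, #4, #8, #9, #10, #12, #14, #15, #16, #18 (alternates #20, #21 not counted).
Of those, in Section Green: #10 → 1.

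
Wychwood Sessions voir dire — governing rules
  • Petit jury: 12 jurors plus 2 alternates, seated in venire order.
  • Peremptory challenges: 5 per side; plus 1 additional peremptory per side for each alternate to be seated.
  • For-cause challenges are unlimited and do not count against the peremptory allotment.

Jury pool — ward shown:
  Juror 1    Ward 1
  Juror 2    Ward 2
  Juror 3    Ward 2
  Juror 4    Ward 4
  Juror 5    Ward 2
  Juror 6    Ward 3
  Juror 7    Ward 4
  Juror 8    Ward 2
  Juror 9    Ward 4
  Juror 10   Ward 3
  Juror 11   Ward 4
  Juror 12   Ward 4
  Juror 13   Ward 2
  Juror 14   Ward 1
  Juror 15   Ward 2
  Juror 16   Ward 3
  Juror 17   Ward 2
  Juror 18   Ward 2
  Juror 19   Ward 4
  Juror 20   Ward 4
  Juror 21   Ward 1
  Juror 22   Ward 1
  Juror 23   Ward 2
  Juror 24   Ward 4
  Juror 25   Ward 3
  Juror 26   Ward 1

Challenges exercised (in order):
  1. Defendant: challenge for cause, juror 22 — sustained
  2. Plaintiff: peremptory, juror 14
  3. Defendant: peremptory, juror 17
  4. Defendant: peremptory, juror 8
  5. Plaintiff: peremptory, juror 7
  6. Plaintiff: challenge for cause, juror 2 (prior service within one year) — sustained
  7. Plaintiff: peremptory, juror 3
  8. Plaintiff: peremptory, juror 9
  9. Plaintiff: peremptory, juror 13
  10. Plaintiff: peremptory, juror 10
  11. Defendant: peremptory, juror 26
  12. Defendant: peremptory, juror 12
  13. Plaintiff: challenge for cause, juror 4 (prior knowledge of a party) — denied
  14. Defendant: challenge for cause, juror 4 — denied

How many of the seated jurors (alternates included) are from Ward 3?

Removed: #2, #3, #7, #8, #9, #10, #12, #13, #14, #17, #22, #26.
Seated (14 incl. alternates): #1, #4, #5, #6, #11, #15, #16, #18, #19, #20, #21, #23, #24, #25.
Of those, in Ward 3: #6, #16, #25 → 3.

3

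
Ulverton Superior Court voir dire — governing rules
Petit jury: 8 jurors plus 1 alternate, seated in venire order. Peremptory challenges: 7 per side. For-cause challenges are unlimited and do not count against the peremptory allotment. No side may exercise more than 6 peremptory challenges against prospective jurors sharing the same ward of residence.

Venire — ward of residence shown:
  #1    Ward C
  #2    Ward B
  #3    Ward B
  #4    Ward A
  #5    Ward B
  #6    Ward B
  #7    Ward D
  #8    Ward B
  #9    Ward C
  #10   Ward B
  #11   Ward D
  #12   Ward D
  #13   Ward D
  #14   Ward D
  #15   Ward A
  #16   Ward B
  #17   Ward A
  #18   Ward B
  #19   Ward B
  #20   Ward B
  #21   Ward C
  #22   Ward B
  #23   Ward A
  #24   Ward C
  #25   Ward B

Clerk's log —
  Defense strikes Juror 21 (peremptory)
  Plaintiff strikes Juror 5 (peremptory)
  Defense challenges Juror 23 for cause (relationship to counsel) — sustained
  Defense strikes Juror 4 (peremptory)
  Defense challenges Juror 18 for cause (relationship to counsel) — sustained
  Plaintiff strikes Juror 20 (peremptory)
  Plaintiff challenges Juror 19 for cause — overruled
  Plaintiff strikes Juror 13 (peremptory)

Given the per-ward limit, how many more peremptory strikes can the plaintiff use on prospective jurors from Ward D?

4

Plaintiff peremptories so far: #5, #20, #13 — 3 of 7 used, 4 left overall.
Against Ward D: #13 — 1 used; per-ward cap 6 leaves 5.
Binding limit: min(4, 5) = 4.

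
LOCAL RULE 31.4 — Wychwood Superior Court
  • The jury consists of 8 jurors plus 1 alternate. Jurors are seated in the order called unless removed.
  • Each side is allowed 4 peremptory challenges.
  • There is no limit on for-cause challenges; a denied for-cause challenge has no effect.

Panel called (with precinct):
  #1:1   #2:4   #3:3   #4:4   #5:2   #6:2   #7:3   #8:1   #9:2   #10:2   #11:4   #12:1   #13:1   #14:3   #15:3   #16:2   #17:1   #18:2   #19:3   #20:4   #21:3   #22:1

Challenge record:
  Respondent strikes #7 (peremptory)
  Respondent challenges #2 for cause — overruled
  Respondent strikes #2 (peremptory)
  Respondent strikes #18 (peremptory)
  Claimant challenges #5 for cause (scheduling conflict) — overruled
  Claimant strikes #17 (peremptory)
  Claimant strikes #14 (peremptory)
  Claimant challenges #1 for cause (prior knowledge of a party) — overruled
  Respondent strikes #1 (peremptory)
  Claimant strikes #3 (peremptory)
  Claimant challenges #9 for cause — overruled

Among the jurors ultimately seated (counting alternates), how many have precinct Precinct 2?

Removed: #1, #2, #3, #7, #14, #17, #18.
Seated (9 incl. alternates): #4, #5, #6, #8, #9, #10, #11, #12, #13.
Of those, in Precinct 2: #5, #6, #9, #10 → 4.

4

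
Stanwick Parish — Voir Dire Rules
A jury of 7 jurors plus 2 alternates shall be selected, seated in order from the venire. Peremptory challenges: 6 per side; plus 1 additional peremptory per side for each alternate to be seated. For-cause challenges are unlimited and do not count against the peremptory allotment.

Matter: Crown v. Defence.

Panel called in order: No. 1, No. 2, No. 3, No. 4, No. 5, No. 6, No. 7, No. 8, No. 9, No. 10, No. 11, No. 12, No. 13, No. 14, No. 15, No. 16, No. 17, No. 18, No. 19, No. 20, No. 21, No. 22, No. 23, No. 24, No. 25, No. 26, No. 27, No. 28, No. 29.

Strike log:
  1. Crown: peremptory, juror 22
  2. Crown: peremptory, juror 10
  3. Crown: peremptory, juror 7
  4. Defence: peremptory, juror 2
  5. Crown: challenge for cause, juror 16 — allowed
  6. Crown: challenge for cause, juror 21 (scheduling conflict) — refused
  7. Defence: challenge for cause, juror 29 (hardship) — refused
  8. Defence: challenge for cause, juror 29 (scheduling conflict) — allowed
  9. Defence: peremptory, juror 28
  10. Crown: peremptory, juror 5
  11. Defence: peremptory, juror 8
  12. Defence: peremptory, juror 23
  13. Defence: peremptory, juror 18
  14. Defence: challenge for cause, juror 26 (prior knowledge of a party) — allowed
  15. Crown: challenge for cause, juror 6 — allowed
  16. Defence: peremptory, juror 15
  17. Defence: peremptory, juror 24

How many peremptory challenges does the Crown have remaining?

4

Crown allotment: 6 base + 1 × 2 alternates = 8.
Crown peremptories used: #22, #10, #7, #5 — 4 (for-cause on #16, #21, #6 don't count).
Remaining: 8 − 4 = 4.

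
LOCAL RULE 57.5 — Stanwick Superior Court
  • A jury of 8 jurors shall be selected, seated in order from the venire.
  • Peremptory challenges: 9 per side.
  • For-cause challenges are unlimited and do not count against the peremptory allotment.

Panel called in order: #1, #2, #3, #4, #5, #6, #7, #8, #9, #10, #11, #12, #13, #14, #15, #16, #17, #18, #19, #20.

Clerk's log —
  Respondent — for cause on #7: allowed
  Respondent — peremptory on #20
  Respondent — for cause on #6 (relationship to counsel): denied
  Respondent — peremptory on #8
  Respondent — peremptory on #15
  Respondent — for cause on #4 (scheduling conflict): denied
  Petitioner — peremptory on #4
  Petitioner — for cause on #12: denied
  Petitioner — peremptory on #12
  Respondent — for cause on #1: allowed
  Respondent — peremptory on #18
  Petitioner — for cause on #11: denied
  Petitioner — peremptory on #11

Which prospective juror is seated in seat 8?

Removed: #1, #4, #7, #8, #11, #12, #15, #18, #20. (#6 stays — for-cause denied.)
Seating in order: seats 1–8 → #2, #3, #5, #6, #9, #10, #13, #14.
So seat 8 is #14.

14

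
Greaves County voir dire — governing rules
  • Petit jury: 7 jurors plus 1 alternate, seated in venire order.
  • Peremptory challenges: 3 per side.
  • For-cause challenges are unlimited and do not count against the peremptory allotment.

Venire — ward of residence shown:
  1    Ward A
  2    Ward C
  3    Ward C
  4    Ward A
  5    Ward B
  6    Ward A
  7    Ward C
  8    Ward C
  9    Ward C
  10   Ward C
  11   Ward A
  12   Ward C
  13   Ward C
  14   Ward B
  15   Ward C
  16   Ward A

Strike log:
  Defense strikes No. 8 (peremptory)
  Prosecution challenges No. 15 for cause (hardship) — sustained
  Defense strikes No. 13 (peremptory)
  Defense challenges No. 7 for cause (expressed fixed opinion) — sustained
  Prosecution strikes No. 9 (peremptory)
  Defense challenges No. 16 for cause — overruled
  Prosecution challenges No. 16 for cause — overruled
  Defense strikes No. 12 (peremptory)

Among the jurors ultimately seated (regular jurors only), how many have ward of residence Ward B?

1

Removed: #7, #8, #9, #12, #13, #15.
Seated jurors 1–7: #1, #2, #3, #4, #5, #6, #10 (alternates #11 not counted).
Of those, in Ward B: #5 → 1.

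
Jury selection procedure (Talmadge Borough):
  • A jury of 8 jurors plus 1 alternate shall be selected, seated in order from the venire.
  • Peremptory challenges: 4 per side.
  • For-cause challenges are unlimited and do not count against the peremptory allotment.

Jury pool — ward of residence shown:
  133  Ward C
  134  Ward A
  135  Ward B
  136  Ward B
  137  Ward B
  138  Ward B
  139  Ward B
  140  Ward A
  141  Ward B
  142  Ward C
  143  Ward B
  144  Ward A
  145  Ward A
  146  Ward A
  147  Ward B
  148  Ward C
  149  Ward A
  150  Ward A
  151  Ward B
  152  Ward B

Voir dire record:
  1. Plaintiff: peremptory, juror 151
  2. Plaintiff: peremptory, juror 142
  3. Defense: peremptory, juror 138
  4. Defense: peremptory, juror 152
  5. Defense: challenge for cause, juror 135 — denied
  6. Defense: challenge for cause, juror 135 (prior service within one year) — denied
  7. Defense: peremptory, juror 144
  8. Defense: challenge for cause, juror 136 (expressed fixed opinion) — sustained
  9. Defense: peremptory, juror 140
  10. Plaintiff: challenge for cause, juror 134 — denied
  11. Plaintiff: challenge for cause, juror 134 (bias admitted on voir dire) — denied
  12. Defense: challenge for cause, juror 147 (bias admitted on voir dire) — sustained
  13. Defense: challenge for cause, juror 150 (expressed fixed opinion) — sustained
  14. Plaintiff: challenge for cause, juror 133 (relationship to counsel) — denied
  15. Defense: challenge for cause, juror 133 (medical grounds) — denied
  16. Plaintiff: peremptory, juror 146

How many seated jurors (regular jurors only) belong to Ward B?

Removed: #136, #138, #140, #142, #144, #146, #147, #150, #151, #152.
Seated jurors 1–8: #133, #134, #135, #137, #139, #141, #143, #145 (alternates #148 not counted).
Of those, in Ward B: #135, #137, #139, #141, #143 → 5.

5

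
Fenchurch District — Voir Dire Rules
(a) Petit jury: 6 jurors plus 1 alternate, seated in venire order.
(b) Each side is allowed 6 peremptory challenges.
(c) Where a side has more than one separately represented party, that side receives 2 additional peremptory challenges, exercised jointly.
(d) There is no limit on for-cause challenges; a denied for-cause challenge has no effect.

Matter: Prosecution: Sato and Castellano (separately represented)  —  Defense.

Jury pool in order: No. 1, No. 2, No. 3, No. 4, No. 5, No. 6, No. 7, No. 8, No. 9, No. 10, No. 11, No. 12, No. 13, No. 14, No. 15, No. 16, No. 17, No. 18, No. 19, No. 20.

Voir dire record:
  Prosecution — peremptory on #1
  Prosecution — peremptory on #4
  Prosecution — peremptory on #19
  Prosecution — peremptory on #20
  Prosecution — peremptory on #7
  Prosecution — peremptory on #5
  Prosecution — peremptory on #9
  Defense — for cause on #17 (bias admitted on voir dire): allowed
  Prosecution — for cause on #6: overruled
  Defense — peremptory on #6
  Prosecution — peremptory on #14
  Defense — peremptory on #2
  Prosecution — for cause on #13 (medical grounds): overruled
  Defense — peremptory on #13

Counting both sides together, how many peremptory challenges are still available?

3

Prosecution allotment: 6 base + 2 multi-party = 8. Defense allotment: 6.
Prosecution peremptories used: #1, #4, #19, #20, #7, #5, #9, #14 — 8 (for-cause on #6, #13 don't count).
Defense peremptories used: #6, #2, #13 — 3 (the for-cause on #17 doesn't count).
Remaining: (8 − 8) + (6 − 3) = 3.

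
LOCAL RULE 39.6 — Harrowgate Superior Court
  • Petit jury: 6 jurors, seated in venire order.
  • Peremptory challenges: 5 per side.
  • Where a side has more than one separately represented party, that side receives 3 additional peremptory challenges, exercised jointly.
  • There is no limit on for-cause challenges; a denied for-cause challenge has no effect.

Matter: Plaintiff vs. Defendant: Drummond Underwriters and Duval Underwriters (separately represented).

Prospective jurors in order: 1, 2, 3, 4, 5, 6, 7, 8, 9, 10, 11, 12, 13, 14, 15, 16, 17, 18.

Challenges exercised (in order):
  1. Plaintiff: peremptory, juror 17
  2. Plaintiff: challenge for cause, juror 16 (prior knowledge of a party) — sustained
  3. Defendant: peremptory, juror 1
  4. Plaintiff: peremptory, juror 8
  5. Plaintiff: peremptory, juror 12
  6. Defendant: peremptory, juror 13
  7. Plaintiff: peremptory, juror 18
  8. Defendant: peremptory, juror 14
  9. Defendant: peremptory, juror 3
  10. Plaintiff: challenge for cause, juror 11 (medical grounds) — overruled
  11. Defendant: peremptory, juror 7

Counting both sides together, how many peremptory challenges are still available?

Plaintiff allotment: 5. Defendant allotment: 5 base + 3 multi-party = 8.
Plaintiff peremptories used: #17, #8, #12, #18 — 4 (for-cause on #16, #11 don't count).
Defendant peremptories used: #1, #13, #14, #3, #7 — 5.
Remaining: (5 − 4) + (8 − 5) = 4.

4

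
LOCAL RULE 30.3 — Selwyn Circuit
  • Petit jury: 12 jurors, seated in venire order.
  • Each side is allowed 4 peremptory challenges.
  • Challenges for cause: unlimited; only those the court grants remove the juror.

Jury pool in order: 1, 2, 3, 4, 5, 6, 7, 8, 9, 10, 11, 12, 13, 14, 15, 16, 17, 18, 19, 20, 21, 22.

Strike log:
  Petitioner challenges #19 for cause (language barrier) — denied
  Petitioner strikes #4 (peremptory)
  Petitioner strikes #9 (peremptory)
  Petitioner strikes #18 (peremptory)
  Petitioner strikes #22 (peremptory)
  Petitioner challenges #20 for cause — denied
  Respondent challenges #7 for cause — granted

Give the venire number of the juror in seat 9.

12

Removed: #4, #7, #9, #18, #22. (#19, #20 stay — for-cause denied.)
Seating in order: seats 1–12 → #1, #2, #3, #5, #6, #8, #10, #11, #12, #13, #14, #15.
So seat 9 is #12.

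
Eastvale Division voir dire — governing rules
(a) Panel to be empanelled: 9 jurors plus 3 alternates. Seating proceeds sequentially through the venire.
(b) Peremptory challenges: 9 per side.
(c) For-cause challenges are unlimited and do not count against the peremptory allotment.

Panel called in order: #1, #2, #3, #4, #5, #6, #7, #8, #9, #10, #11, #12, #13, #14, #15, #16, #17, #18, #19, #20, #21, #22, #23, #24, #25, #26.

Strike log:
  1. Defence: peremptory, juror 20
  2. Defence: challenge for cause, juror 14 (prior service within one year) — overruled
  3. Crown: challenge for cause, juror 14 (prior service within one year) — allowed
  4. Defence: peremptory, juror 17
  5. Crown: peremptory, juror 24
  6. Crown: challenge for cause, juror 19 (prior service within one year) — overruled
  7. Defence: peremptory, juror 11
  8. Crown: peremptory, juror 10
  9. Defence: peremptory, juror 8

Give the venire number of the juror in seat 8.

Removed: #8, #10, #11, #14, #17, #20, #24. (#19 stays — for-cause denied.)
Filling seats in venire order through position 8: #1, #2, #3, #4, #5, #6, #7, #9.
So seat 8 is #9.

9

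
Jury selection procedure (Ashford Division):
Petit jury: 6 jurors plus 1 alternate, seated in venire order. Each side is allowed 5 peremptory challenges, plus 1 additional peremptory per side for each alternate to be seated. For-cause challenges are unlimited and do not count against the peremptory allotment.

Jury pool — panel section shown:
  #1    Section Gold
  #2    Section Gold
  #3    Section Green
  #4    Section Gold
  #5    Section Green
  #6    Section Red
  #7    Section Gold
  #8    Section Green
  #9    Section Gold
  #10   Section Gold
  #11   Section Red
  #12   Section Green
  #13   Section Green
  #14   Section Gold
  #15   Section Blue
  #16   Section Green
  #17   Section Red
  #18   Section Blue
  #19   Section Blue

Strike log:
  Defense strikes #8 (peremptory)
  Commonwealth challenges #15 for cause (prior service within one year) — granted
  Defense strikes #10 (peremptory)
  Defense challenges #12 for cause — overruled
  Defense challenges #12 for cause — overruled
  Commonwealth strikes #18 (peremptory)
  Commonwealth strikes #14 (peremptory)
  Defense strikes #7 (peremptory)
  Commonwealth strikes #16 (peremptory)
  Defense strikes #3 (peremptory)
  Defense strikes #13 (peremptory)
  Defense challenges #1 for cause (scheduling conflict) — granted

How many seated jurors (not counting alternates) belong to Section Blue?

Removed: #1, #3, #7, #8, #10, #13, #14, #15, #16, #18.
Seated jurors 1–6: #2, #4, #5, #6, #9, #11 (alternates #12 not counted).
None of those are in Section Blue → 0.

0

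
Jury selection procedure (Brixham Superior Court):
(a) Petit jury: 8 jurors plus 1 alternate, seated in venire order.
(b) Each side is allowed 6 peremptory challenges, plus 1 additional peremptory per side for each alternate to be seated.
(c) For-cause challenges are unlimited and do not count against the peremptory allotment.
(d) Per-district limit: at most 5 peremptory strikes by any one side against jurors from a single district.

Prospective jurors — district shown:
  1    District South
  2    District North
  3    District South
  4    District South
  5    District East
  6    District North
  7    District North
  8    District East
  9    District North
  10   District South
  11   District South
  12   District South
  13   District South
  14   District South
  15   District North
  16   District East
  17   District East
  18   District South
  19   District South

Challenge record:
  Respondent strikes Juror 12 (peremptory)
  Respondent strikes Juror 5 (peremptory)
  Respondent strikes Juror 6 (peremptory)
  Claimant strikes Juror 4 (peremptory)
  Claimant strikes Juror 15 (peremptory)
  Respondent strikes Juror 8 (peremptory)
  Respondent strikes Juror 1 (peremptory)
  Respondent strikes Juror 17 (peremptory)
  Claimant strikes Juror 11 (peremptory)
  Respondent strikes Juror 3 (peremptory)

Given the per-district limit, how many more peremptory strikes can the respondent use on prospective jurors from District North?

Respondent peremptories so far: #12, #5, #6, #8, #1, #17, #3 — 7 of 7 used, 0 left overall.
Against District North: #6 — 1 used; per-district cap 5 leaves 4.
Binding limit: min(0, 4) = 0.

0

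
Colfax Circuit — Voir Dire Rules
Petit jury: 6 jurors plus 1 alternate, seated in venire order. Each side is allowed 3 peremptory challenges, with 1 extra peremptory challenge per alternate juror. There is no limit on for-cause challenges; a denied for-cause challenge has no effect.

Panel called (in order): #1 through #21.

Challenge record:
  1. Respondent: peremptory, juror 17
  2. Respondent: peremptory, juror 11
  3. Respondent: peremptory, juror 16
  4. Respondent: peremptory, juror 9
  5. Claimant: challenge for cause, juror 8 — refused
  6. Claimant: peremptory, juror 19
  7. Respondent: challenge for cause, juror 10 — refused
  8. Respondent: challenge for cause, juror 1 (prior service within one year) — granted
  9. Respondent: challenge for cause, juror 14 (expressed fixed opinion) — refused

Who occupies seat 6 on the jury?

7

Removed: #1, #9, #11, #16, #17, #19. (#8, #10, #14 stay — for-cause denied.)
Filling seats in venire order through position 6: #2, #3, #4, #5, #6, #7.
So seat 6 is #7.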